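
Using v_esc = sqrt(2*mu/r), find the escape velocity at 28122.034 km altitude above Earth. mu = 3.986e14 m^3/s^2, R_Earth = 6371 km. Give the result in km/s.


r = 6371.0 + 28122.034 = 34493.0340 km = 3.4493034e+07 m
v_esc = sqrt(2*mu/r) = sqrt(2*3.986e14 / 3.4493034e+07)
v_esc = 4807.4851 m/s = 4.8075 km/s

4.8075 km/s


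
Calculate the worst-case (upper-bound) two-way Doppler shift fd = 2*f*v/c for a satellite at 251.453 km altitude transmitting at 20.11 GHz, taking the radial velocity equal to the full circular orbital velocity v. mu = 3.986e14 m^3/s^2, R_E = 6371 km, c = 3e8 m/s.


r = 6.622453e+06 m
v = sqrt(mu/r) = 7758.1684 m/s (worst-case radial velocity)
f = 20.11 GHz = 2.011e+10 Hz
fd = 2*f*v/c = 2*2.011e+10*7758.1684/3.0e+08
fd = 1.0401118e+06 Hz

1.0401e+06 Hz


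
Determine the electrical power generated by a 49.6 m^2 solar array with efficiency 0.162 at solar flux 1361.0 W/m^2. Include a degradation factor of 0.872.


P = area * eta * S * degradation
P = 49.6 * 0.162 * 1361.0 * 0.872
P = 9536.1111 W

9536.1111 W


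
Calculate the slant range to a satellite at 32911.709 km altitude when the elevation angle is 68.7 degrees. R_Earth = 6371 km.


h = 32911.709 km, el = 68.7 deg
d = -R_E*sin(el) + sqrt((R_E*sin(el))^2 + 2*R_E*h + h^2)
d = -6371.0000*sin(1.1990) + sqrt((6371.0000*0.9316912)^2 + 2*6371.0000*32911.709 + 32911.709^2)
d = 33278.6742 km

33278.6742 km


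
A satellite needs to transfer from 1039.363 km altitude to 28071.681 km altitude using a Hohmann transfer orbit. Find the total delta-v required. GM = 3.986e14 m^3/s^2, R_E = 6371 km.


r1 = 7410.3630 km = 7.410363e+06 m
r2 = 34442.6810 km = 3.4442681e+07 m
dv1 = sqrt(mu/r1)*(sqrt(2*r2/(r1+r2)) - 1) = 2074.9816 m/s
dv2 = sqrt(mu/r2)*(1 - sqrt(2*r1/(r1+r2))) = 1377.5123 m/s
total dv = |dv1| + |dv2| = 2074.9816 + 1377.5123 = 3452.4939 m/s = 3.4525 km/s

3.4525 km/s


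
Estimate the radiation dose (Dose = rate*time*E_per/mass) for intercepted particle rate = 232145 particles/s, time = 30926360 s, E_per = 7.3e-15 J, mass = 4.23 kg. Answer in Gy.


Total energy deposited = rate * time * E_per
  = 232145 * 30926360 * 7.3e-15 = 0.05240962 J
Dose = E_total / mass = 0.05240962 / 4.23
Dose = 0.01238998 Gy

0.0124 Gy


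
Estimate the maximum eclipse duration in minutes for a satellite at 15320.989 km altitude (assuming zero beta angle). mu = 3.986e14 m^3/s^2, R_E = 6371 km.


r = 21691.9890 km
T = 529.9184 min
Eclipse fraction = arcsin(R_E/r)/pi = arcsin(6371.0000/21691.9890)/pi
= arcsin(0.2937029)/pi = 0.09488763
Eclipse duration = 0.09488763 * 529.9184 = 50.2827 min

50.2827 minutes


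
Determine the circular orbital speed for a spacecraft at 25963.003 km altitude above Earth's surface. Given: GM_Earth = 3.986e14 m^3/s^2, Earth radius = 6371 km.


r = R_E + alt = 6371.0 + 25963.003 = 32334.0030 km = 3.2334003e+07 m
v = sqrt(mu/r) = sqrt(3.986e14 / 3.2334003e+07) = 3511.0653 m/s = 3.5111 km/s

3.5111 km/s


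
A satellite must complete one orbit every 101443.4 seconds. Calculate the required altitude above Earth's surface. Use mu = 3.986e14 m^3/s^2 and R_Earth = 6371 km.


T = 101443.4 s
r = (mu*T^2/(4*pi^2))^(1/3) = (3.986e14 * 101443.4^2 / (4*pi^2))^(1/3)
r = 4.7011963e+07 m = 47011.9628 km
alt = r - R_E = 47011.9628 - 6371 = 40640.9628 km

40640.9628 km


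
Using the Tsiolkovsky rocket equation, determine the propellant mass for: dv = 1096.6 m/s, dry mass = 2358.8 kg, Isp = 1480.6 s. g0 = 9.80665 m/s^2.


ve = Isp * g0 = 1480.6 * 9.80665 = 14519.725990 m/s
mass ratio = exp(dv/ve) = exp(1096.6/14519.725990) = 1.07845002
m_prop = m_dry * (mr - 1) = 2358.8 * (1.07845002 - 1)
m_prop = 185.0479 kg

185.0479 kg


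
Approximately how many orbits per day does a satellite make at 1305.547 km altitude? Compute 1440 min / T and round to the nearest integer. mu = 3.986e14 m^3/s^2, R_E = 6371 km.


r = 7.676547e+06 m
T = 2*pi*sqrt(r^3/mu) = 6693.6052 s = 111.5601 min
revs/day = 1440 / 111.5601 = 12.9078
Rounded: 13 revolutions per day

13 revolutions per day


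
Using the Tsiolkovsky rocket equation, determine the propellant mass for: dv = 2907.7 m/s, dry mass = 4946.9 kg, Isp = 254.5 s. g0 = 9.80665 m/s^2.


ve = Isp * g0 = 254.5 * 9.80665 = 2495.792425 m/s
mass ratio = exp(dv/ve) = exp(2907.7/2495.792425) = 3.20605368
m_prop = m_dry * (mr - 1) = 4946.9 * (3.20605368 - 1)
m_prop = 10913.1270 kg

10913.1270 kg


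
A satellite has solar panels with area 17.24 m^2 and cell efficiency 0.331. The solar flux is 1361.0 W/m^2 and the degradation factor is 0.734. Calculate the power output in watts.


P = area * eta * S * degradation
P = 17.24 * 0.331 * 1361.0 * 0.734
P = 5700.5852 W

5700.5852 W


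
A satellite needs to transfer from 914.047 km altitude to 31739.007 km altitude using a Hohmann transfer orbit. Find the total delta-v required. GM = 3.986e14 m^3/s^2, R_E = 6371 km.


r1 = 7285.0470 km = 7.285047e+06 m
r2 = 38110.0070 km = 3.8110007e+07 m
dv1 = sqrt(mu/r1)*(sqrt(2*r2/(r1+r2)) - 1) = 2187.8461 m/s
dv2 = sqrt(mu/r2)*(1 - sqrt(2*r1/(r1+r2))) = 1401.8546 m/s
total dv = |dv1| + |dv2| = 2187.8461 + 1401.8546 = 3589.7006 m/s = 3.5897 km/s

3.5897 km/s


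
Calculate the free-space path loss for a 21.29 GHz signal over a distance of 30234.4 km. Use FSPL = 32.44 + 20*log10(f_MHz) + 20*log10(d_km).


f = 21.29 GHz = 21290.0000 MHz
d = 30234.4 km
FSPL = 32.44 + 20*log10(21290.0000) + 20*log10(30234.4)
FSPL = 32.44 + 86.5635 + 89.6100
FSPL = 208.6135 dB

208.6135 dB


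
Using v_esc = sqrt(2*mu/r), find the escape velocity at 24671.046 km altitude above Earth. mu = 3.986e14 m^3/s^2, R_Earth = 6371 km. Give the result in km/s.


r = 6371.0 + 24671.046 = 31042.0460 km = 3.1042046e+07 m
v_esc = sqrt(2*mu/r) = sqrt(2*3.986e14 / 3.1042046e+07)
v_esc = 5067.6717 m/s = 5.0677 km/s

5.0677 km/s


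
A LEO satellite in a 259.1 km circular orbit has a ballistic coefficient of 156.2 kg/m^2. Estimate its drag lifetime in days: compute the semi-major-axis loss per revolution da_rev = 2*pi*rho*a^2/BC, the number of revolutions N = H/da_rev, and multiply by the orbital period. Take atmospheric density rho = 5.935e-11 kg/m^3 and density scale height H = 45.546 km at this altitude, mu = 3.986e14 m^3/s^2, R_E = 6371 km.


a = R_E + alt = 6630.1000 km = 6.6301e+06 m
da_rev = 2*pi*rho*a^2/BC = 2*pi*5.935e-11*(6.6301e+06)^2/156.2 = 104.944509 m per revolution
N = H/da_rev = 45546.0000 m / 104.944509 m = 434.0008 revolutions
P = 2*pi*sqrt(a^3/mu) = 5372.6845 s
lifetime = N*P = 434.0008 * 5372.6845 = 2.3317493e+06 s = 26.9878 days

26.9878 days


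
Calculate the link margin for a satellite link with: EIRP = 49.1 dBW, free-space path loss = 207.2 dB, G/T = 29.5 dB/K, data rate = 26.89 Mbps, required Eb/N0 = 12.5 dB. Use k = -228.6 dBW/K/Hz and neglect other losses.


C/N0 = EIRP - FSPL + G/T - k = 49.1 - 207.2 + 29.5 - (-228.6)
C/N0 = 100.0000 dB-Hz
R_b = 26.89 Mbps = 2.689e+07 bps -> 10*log10(R_b) = 74.2959 dB-Hz
Eb/N0 = C/N0 - 10*log10(R_b) = 100.0000 - 74.2959 = 25.7041 dB
Margin = Eb/N0 - Eb/N0_req = 25.7041 - 12.5 = 13.2041 dB (link closes)

13.2041 dB


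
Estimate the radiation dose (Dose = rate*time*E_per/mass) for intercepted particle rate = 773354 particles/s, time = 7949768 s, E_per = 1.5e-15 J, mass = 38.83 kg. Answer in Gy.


Total energy deposited = rate * time * E_per
  = 773354 * 7949768 * 1.5e-15 = 0.009221977 J
Dose = E_total / mass = 0.009221977 / 38.83
Dose = 2.374962e-04 Gy

2.3750e-04 Gy


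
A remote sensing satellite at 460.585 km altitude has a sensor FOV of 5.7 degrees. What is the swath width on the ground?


FOV = 5.7 deg = 0.09948377 rad
swath = 2 * alt * tan(FOV/2) = 2 * 460.585 * tan(0.04974188)
swath = 2 * 460.585 * 0.04978295
swath = 45.8586 km

45.8586 km


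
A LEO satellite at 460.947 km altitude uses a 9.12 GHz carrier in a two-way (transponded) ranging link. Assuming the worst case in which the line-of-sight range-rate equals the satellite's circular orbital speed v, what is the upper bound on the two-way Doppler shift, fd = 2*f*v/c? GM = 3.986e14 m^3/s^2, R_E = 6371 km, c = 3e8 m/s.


r = 6.831947e+06 m
v = sqrt(mu/r) = 7638.2946 m/s (worst-case radial velocity)
f = 9.12 GHz = 9.12e+09 Hz
fd = 2*f*v/c = 2*9.12e+09*7638.2946/3.0e+08
fd = 464408.3099 Hz

464408.3099 Hz


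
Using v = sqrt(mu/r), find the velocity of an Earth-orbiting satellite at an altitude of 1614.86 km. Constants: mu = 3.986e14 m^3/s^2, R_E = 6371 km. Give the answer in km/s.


r = R_E + alt = 6371.0 + 1614.86 = 7985.8600 km = 7.98586e+06 m
v = sqrt(mu/r) = sqrt(3.986e14 / 7.98586e+06) = 7064.9290 m/s = 7.0649 km/s

7.0649 km/s


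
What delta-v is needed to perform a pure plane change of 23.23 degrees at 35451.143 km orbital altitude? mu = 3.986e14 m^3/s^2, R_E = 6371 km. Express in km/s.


r = 41822.1430 km = 4.1822143e+07 m
V = sqrt(mu/r) = 3087.2053 m/s
di = 23.23 deg = 0.40544 rad
dV = 2*V*sin(di/2) = 2*3087.2053*sin(0.20272)
dV = 1243.1210 m/s = 1.2431 km/s

1.2431 km/s


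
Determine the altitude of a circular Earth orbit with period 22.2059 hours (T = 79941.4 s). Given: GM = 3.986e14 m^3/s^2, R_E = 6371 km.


T = 79941.4 s
r = (mu*T^2/(4*pi^2))^(1/3) = (3.986e14 * 79941.4^2 / (4*pi^2))^(1/3)
r = 4.0108863e+07 m = 40108.8631 km
alt = r - R_E = 40108.8631 - 6371 = 33737.8631 km

33737.8631 km


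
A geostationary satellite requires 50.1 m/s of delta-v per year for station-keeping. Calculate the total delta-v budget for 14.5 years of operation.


dV = rate * years = 50.1 * 14.5
dV = 726.4500 m/s

726.4500 m/s


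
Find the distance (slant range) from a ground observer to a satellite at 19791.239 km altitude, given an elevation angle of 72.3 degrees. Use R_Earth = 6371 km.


h = 19791.239 km, el = 72.3 deg
d = -R_E*sin(el) + sqrt((R_E*sin(el))^2 + 2*R_E*h + h^2)
d = -6371.0000*sin(1.2619) + sqrt((6371.0000*0.9526615)^2 + 2*6371.0000*19791.239 + 19791.239^2)
d = 20021.0288 km

20021.0288 km


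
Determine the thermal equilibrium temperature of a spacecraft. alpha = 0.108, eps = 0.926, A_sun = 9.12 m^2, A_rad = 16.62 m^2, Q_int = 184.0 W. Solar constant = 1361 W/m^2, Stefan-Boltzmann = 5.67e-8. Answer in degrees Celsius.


Numerator = alpha*S*A_sun + Q_int = 0.108*1361*9.12 + 184.0 = 1524.5306 W
Denominator = eps*sigma*A_rad = 0.926*5.67e-8*16.62 = 8.726198e-07 W/K^4
T^4 = 1.7470731e+09 K^4
T = 204.4456 K = -68.7044 C

-68.7044 degrees Celsius


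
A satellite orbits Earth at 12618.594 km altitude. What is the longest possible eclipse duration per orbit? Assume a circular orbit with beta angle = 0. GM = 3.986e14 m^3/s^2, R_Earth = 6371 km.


r = 18989.5940 km
T = 434.0437 min
Eclipse fraction = arcsin(R_E/r)/pi = arcsin(6371.0000/18989.5940)/pi
= arcsin(0.3354995)/pi = 0.1089051
Eclipse duration = 0.1089051 * 434.0437 = 47.2696 min

47.2696 minutes


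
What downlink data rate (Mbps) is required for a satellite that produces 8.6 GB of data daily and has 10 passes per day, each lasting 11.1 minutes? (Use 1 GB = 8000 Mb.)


total contact time = 10 * 11.1 * 60 = 6660.0000 s
data = 8.6 GB = 68800.0000 Mb
rate = 68800.0000 / 6660.0000 = 10.3303 Mbps

10.3303 Mbps


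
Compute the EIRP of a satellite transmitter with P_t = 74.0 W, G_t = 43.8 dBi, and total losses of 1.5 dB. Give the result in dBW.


Pt = 74.0 W = 18.6923 dBW
EIRP = Pt_dBW + Gt - losses = 18.6923 + 43.8 - 1.5 = 60.9923 dBW

60.9923 dBW


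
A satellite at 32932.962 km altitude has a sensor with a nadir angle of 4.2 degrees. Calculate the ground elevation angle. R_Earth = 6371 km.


r = R_E + alt = 39303.9620 km
Law of sines in the satellite / Earth-center / ground-point triangle:
  sin(nadir)/R_E = sin(90 + el)/r  =>  cos(el) = (r/R_E)*sin(nadir)
cos(el) = (39303.9620 / 6371.0000) * sin(4.2 deg) = 0.451821
el = arccos(0.451821) = 63.1394 deg
(Earth-central angle = 90 - nadir - el = 22.6606 deg)

63.1394 degrees


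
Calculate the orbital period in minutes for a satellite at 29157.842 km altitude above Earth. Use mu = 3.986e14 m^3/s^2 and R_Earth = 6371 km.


r = 35528.8420 km = 3.5528842e+07 m
T = 2*pi*sqrt(r^3/mu) = 2*pi*sqrt(4.4848008e+22 / 3.986e14)
T = 66647.3368 s = 1110.7889 min

1110.7889 minutes


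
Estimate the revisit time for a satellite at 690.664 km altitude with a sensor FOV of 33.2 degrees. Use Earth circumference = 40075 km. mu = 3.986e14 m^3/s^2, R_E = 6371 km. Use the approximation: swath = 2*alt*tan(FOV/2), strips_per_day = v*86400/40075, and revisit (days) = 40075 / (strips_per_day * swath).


swath = 2*690.664*tan(0.2897247) = 411.7918 km
v = sqrt(mu/r) = 7513.0300 m/s = 7.5130 km/s
strips/day = v*86400/40075 = 7.5130*86400/40075 = 16.1978
coverage/day = strips * swath = 16.1978 * 411.7918 = 6670.1099 km
revisit = 40075 / 6670.1099 = 6.0081 days

6.0081 days


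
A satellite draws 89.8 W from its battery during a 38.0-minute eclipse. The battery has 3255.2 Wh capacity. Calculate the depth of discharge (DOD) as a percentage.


E_used = P * t / 60 = 89.8 * 38.0 / 60 = 56.8733 Wh
DOD = E_used / E_total * 100 = 56.8733 / 3255.2 * 100
DOD = 1.7472 %

1.7472 %


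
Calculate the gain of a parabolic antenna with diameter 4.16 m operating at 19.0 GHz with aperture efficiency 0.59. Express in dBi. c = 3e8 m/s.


lambda = c/f = 3e8 / 1.9e+10 = 0.01578947 m
G = eta*(pi*D/lambda)^2 = 0.59*(pi*4.16/0.01578947)^2
G = 404206.3303 (linear)
G = 10*log10(404206.3303) = 56.0660 dBi

56.0660 dBi


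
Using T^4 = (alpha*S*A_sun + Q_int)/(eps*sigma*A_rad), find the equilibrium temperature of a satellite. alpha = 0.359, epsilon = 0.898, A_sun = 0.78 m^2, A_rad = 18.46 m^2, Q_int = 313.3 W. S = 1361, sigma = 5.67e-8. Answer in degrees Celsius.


Numerator = alpha*S*A_sun + Q_int = 0.359*1361*0.78 + 313.3 = 694.4072 W
Denominator = eps*sigma*A_rad = 0.898*5.67e-8*18.46 = 9.3992044e-07 W/K^4
T^4 = 7.3879362e+08 K^4
T = 164.8659 K = -108.2841 C

-108.2841 degrees Celsius


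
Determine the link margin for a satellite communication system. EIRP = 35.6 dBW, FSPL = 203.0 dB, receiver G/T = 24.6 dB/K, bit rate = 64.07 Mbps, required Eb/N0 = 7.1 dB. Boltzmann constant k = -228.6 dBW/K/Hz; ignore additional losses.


C/N0 = EIRP - FSPL + G/T - k = 35.6 - 203.0 + 24.6 - (-228.6)
C/N0 = 85.8000 dB-Hz
R_b = 64.07 Mbps = 6.407e+07 bps -> 10*log10(R_b) = 78.0665 dB-Hz
Eb/N0 = C/N0 - 10*log10(R_b) = 85.8000 - 78.0665 = 7.7335 dB
Margin = Eb/N0 - Eb/N0_req = 7.7335 - 7.1 = 0.6334528 dB (link closes)

0.6335 dB


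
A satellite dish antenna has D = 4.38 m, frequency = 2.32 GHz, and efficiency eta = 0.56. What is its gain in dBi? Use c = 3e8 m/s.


lambda = c/f = 3e8 / 2.32e+09 = 0.1293103 m
G = eta*(pi*D/lambda)^2 = 0.56*(pi*4.38/0.1293103)^2
G = 6341.1708 (linear)
G = 10*log10(6341.1708) = 38.0217 dBi

38.0217 dBi


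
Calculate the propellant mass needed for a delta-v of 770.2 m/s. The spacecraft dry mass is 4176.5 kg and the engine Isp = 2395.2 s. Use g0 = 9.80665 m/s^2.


ve = Isp * g0 = 2395.2 * 9.80665 = 23488.888080 m/s
mass ratio = exp(dv/ve) = exp(770.2/23488.888080) = 1.03333349
m_prop = m_dry * (mr - 1) = 4176.5 * (1.03333349 - 1)
m_prop = 139.2173 kg

139.2173 kg


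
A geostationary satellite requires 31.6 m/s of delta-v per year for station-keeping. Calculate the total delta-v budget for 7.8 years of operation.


dV = rate * years = 31.6 * 7.8
dV = 246.4800 m/s

246.4800 m/s


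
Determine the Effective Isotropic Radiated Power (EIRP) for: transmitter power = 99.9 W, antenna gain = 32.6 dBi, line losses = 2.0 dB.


Pt = 99.9 W = 19.9957 dBW
EIRP = Pt_dBW + Gt - losses = 19.9957 + 32.6 - 2.0 = 50.5957 dBW

50.5957 dBW


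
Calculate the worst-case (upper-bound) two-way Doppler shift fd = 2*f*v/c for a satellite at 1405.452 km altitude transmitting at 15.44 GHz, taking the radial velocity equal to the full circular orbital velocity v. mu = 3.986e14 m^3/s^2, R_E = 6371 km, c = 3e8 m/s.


r = 7.776452e+06 m
v = sqrt(mu/r) = 7159.4210 m/s (worst-case radial velocity)
f = 15.44 GHz = 1.544e+10 Hz
fd = 2*f*v/c = 2*1.544e+10*7159.4210/3.0e+08
fd = 736943.0650 Hz

736943.0650 Hz


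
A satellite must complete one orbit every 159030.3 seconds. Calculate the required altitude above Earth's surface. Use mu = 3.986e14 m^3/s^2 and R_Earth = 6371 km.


T = 159030.3 s
r = (mu*T^2/(4*pi^2))^(1/3) = (3.986e14 * 159030.3^2 / (4*pi^2))^(1/3)
r = 6.3442327e+07 m = 63442.3271 km
alt = r - R_E = 63442.3271 - 6371 = 57071.3271 km

57071.3271 km


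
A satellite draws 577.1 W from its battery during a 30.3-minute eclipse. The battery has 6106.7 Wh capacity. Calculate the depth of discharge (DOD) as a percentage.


E_used = P * t / 60 = 577.1 * 30.3 / 60 = 291.4355 Wh
DOD = E_used / E_total * 100 = 291.4355 / 6106.7 * 100
DOD = 4.7724 %

4.7724 %


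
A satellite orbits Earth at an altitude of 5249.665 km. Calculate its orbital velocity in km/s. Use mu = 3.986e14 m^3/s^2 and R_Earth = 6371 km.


r = R_E + alt = 6371.0 + 5249.665 = 11620.6650 km = 1.1620665e+07 m
v = sqrt(mu/r) = sqrt(3.986e14 / 1.1620665e+07) = 5856.7024 m/s = 5.8567 km/s

5.8567 km/s


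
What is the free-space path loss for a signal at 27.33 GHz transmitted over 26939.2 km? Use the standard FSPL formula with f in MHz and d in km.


f = 27.33 GHz = 27330.0000 MHz
d = 26939.2 km
FSPL = 32.44 + 20*log10(27330.0000) + 20*log10(26939.2)
FSPL = 32.44 + 88.7328 + 88.6077
FSPL = 209.7805 dB

209.7805 dB


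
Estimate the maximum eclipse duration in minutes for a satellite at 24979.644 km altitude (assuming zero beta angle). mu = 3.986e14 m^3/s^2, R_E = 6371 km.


r = 31350.6440 km
T = 920.7244 min
Eclipse fraction = arcsin(R_E/r)/pi = arcsin(6371.0000/31350.6440)/pi
= arcsin(0.2032175)/pi = 0.06513986
Eclipse duration = 0.06513986 * 920.7244 = 59.9759 min

59.9759 minutes


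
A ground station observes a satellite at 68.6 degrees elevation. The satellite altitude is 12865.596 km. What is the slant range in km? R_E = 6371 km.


h = 12865.596 km, el = 68.6 deg
d = -R_E*sin(el) + sqrt((R_E*sin(el))^2 + 2*R_E*h + h^2)
d = -6371.0000*sin(1.1973) + sqrt((6371.0000*0.9310558)^2 + 2*6371.0000*12865.596 + 12865.596^2)
d = 13163.8639 km

13163.8639 km


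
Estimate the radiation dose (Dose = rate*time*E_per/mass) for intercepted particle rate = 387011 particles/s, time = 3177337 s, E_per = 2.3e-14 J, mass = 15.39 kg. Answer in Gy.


Total energy deposited = rate * time * E_per
  = 387011 * 3177337 * 2.3e-14 = 0.02828228 J
Dose = E_total / mass = 0.02828228 / 15.39
Dose = 0.001837705 Gy

0.0018 Gy


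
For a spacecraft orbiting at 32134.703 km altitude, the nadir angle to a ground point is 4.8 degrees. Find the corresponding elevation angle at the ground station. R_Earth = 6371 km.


r = R_E + alt = 38505.7030 km
Law of sines in the satellite / Earth-center / ground-point triangle:
  sin(nadir)/R_E = sin(90 + el)/r  =>  cos(el) = (r/R_E)*sin(nadir)
cos(el) = (38505.7030 / 6371.0000) * sin(4.8 deg) = 0.5057407
el = arccos(0.5057407) = 59.6195 deg
(Earth-central angle = 90 - nadir - el = 25.5805 deg)

59.6195 degrees


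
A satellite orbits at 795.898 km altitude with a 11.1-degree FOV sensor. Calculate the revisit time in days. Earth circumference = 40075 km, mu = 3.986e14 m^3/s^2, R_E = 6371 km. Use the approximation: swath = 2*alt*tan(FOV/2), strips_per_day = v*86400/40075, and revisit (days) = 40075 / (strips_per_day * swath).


swath = 2*795.898*tan(0.09686577) = 154.6746 km
v = sqrt(mu/r) = 7457.6678 m/s = 7.4577 km/s
strips/day = v*86400/40075 = 7.4577*86400/40075 = 16.0784
coverage/day = strips * swath = 16.0784 * 154.6746 = 2486.9229 km
revisit = 40075 / 2486.9229 = 16.1143 days

16.1143 days


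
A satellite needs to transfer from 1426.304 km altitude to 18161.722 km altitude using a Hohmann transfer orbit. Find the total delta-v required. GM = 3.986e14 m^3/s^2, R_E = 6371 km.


r1 = 7797.3040 km = 7.797304e+06 m
r2 = 24532.7220 km = 2.4532722e+07 m
dv1 = sqrt(mu/r1)*(sqrt(2*r2/(r1+r2)) - 1) = 1658.2386 m/s
dv2 = sqrt(mu/r2)*(1 - sqrt(2*r1/(r1+r2))) = 1231.3452 m/s
total dv = |dv1| + |dv2| = 1658.2386 + 1231.3452 = 2889.5838 m/s = 2.8896 km/s

2.8896 km/s


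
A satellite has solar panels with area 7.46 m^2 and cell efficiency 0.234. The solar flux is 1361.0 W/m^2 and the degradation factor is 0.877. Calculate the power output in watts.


P = area * eta * S * degradation
P = 7.46 * 0.234 * 1361.0 * 0.877
P = 2083.5907 W

2083.5907 W


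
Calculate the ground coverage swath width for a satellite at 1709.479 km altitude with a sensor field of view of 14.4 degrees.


FOV = 14.4 deg = 0.2513274 rad
swath = 2 * alt * tan(FOV/2) = 2 * 1709.479 * tan(0.1256637)
swath = 2 * 1709.479 * 0.1263294
swath = 431.9148 km

431.9148 km


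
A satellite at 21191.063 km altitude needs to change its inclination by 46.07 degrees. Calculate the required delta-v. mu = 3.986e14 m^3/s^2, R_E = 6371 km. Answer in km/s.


r = 27562.0630 km = 2.7562063e+07 m
V = sqrt(mu/r) = 3802.8814 m/s
di = 46.07 deg = 0.8040732 rad
dV = 2*V*sin(di/2) = 2*3802.8814*sin(0.4020366)
dV = 2976.0845 m/s = 2.9761 km/s

2.9761 km/s


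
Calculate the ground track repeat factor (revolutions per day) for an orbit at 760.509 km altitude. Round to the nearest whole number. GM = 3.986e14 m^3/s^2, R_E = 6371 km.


r = 7.131509e+06 m
T = 2*pi*sqrt(r^3/mu) = 5993.5395 s = 99.8923 min
revs/day = 1440 / 99.8923 = 14.4155
Rounded: 14 revolutions per day

14 revolutions per day


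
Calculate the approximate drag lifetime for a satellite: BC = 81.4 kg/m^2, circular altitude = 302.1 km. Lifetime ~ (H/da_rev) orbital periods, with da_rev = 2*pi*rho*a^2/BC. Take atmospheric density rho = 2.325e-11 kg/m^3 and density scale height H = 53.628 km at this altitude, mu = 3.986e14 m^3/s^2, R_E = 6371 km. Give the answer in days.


a = R_E + alt = 6673.1000 km = 6.6731e+06 m
da_rev = 2*pi*rho*a^2/BC = 2*pi*2.325e-11*(6.6731e+06)^2/81.4 = 79.915991 m per revolution
N = H/da_rev = 53628.0000 m / 79.915991 m = 671.0547 revolutions
P = 2*pi*sqrt(a^3/mu) = 5425.0366 s
lifetime = N*P = 671.0547 * 5425.0366 = 3.6404962e+06 s = 42.1354 days

42.1354 days


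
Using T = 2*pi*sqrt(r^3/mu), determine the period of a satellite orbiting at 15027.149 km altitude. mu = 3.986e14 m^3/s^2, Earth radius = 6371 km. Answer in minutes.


r = 21398.1490 km = 2.1398149e+07 m
T = 2*pi*sqrt(r^3/mu) = 2*pi*sqrt(9.7978012e+21 / 3.986e14)
T = 31151.2539 s = 519.1876 min

519.1876 minutes


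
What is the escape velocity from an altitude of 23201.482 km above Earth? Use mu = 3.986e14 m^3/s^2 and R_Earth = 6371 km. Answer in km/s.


r = 6371.0 + 23201.482 = 29572.4820 km = 2.9572482e+07 m
v_esc = sqrt(2*mu/r) = sqrt(2*3.986e14 / 2.9572482e+07)
v_esc = 5192.0607 m/s = 5.1921 km/s

5.1921 km/s


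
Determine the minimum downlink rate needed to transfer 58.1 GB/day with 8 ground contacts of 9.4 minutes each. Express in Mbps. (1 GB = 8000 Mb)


total contact time = 8 * 9.4 * 60 = 4512.0000 s
data = 58.1 GB = 464800.0000 Mb
rate = 464800.0000 / 4512.0000 = 103.0142 Mbps

103.0142 Mbps


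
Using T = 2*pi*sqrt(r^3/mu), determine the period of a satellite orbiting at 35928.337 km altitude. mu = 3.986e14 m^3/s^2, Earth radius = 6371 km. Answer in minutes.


r = 42299.3370 km = 4.2299337e+07 m
T = 2*pi*sqrt(r^3/mu) = 2*pi*sqrt(7.5683408e+22 / 3.986e14)
T = 86578.7999 s = 1442.9800 min

1442.9800 minutes


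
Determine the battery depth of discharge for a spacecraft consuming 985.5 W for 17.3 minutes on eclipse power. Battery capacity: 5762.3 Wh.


E_used = P * t / 60 = 985.5 * 17.3 / 60 = 284.1525 Wh
DOD = E_used / E_total * 100 = 284.1525 / 5762.3 * 100
DOD = 4.9312 %

4.9312 %


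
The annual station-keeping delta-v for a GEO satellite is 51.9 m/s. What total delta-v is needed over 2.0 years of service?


dV = rate * years = 51.9 * 2.0
dV = 103.8000 m/s

103.8000 m/s


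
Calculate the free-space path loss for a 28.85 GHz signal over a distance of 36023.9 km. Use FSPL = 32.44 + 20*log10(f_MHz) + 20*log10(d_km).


f = 28.85 GHz = 28850.0000 MHz
d = 36023.9 km
FSPL = 32.44 + 20*log10(28850.0000) + 20*log10(36023.9)
FSPL = 32.44 + 89.2029 + 91.1318
FSPL = 212.7747 dB

212.7747 dB


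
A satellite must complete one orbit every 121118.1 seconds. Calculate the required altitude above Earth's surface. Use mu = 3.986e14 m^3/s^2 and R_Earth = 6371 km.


T = 121118.1 s
r = (mu*T^2/(4*pi^2))^(1/3) = (3.986e14 * 121118.1^2 / (4*pi^2))^(1/3)
r = 5.2909284e+07 m = 52909.2841 km
alt = r - R_E = 52909.2841 - 6371 = 46538.2841 km

46538.2841 km


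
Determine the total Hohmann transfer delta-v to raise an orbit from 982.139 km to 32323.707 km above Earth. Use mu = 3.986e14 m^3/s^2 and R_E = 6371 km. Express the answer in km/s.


r1 = 7353.1390 km = 7.353139e+06 m
r2 = 38694.7070 km = 3.8694707e+07 m
dv1 = sqrt(mu/r1)*(sqrt(2*r2/(r1+r2)) - 1) = 2182.2161 m/s
dv2 = sqrt(mu/r2)*(1 - sqrt(2*r1/(r1+r2))) = 1395.7397 m/s
total dv = |dv1| + |dv2| = 2182.2161 + 1395.7397 = 3577.9559 m/s = 3.5780 km/s

3.5780 km/s


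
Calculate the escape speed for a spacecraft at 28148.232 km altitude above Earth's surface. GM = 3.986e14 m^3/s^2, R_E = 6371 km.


r = 6371.0 + 28148.232 = 34519.2320 km = 3.4519232e+07 m
v_esc = sqrt(2*mu/r) = sqrt(2*3.986e14 / 3.4519232e+07)
v_esc = 4805.6605 m/s = 4.8057 km/s

4.8057 km/s


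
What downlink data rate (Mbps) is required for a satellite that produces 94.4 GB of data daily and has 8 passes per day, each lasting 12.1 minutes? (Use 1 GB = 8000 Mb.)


total contact time = 8 * 12.1 * 60 = 5808.0000 s
data = 94.4 GB = 755200.0000 Mb
rate = 755200.0000 / 5808.0000 = 130.0275 Mbps

130.0275 Mbps


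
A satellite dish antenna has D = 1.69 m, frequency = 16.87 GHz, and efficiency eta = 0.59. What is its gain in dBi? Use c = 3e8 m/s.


lambda = c/f = 3e8 / 1.687e+10 = 0.01778305 m
G = eta*(pi*D/lambda)^2 = 0.59*(pi*1.69/0.01778305)^2
G = 52591.1687 (linear)
G = 10*log10(52591.1687) = 47.2091 dBi

47.2091 dBi


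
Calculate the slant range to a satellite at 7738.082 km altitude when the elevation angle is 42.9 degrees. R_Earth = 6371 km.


h = 7738.082 km, el = 42.9 deg
d = -R_E*sin(el) + sqrt((R_E*sin(el))^2 + 2*R_E*h + h^2)
d = -6371.0000*sin(0.7487462) + sqrt((6371.0000*0.6807209)^2 + 2*6371.0000*7738.082 + 7738.082^2)
d = 8977.9694 km

8977.9694 km


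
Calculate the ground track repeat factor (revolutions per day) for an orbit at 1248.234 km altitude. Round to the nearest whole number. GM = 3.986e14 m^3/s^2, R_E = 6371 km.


r = 7.619234e+06 m
T = 2*pi*sqrt(r^3/mu) = 6618.7837 s = 110.3131 min
revs/day = 1440 / 110.3131 = 13.0538
Rounded: 13 revolutions per day

13 revolutions per day


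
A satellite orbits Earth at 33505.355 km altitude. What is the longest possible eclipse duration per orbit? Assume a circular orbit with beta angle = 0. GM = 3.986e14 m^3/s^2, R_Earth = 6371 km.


r = 39876.3550 km
T = 1320.7881 min
Eclipse fraction = arcsin(R_E/r)/pi = arcsin(6371.0000/39876.3550)/pi
= arcsin(0.1597689)/pi = 0.05107489
Eclipse duration = 0.05107489 * 1320.7881 = 67.4591 min

67.4591 minutes


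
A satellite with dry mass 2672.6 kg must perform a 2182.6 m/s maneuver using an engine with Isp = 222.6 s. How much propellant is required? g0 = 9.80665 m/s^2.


ve = Isp * g0 = 222.6 * 9.80665 = 2182.960290 m/s
mass ratio = exp(dv/ve) = exp(2182.6/2182.960290) = 2.71783322
m_prop = m_dry * (mr - 1) = 2672.6 * (2.71783322 - 1)
m_prop = 4591.0811 kg

4591.0811 kg


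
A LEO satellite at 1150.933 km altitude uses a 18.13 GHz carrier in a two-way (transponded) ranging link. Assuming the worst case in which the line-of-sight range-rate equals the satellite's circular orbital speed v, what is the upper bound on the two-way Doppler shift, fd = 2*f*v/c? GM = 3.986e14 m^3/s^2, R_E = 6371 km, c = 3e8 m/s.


r = 7.521933e+06 m
v = sqrt(mu/r) = 7279.5397 m/s (worst-case radial velocity)
f = 18.13 GHz = 1.813e+10 Hz
fd = 2*f*v/c = 2*1.813e+10*7279.5397/3.0e+08
fd = 879853.6943 Hz

879853.6943 Hz


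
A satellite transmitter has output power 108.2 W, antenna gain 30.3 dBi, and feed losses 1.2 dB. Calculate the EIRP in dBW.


Pt = 108.2 W = 20.3423 dBW
EIRP = Pt_dBW + Gt - losses = 20.3423 + 30.3 - 1.2 = 49.4423 dBW

49.4423 dBW


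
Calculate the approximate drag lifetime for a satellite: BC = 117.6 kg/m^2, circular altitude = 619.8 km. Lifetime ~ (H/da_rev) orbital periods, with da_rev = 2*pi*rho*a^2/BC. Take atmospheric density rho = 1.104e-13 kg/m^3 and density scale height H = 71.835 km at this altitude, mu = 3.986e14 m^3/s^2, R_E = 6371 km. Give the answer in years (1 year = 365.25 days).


a = R_E + alt = 6990.8000 km = 6.9908e+06 m
da_rev = 2*pi*rho*a^2/BC = 2*pi*1.104e-13*(6.9908e+06)^2/117.6 = 0.288267297 m per revolution
N = H/da_rev = 71835.0000 m / 0.288267297 m = 249195.8015 revolutions
P = 2*pi*sqrt(a^3/mu) = 5817.0331 s
lifetime = N*P = 249195.8015 * 5817.0331 = 1.4495802e+09 s = 16777.5490 days
years = 16777.5490 / 365.25 = 45.9344 years

45.9344 years


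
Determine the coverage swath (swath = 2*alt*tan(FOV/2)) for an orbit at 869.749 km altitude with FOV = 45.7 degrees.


FOV = 45.7 deg = 0.7976155 rad
swath = 2 * alt * tan(FOV/2) = 2 * 869.749 * tan(0.3988077)
swath = 2 * 869.749 * 0.4213885
swath = 733.0045 km

733.0045 km


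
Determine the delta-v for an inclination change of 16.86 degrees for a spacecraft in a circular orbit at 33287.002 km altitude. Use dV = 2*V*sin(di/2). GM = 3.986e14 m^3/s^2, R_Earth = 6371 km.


r = 39658.0020 km = 3.9658002e+07 m
V = sqrt(mu/r) = 3170.3210 m/s
di = 16.86 deg = 0.2942625 rad
dV = 2*V*sin(di/2) = 2*3170.3210*sin(0.1471313)
dV = 929.5444 m/s = 0.9295444 km/s

0.9295 km/s


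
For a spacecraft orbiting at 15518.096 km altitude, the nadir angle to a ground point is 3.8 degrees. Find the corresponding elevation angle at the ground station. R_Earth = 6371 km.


r = R_E + alt = 21889.0960 km
Law of sines in the satellite / Earth-center / ground-point triangle:
  sin(nadir)/R_E = sin(90 + el)/r  =>  cos(el) = (r/R_E)*sin(nadir)
cos(el) = (21889.0960 / 6371.0000) * sin(3.8 deg) = 0.2276999
el = arccos(0.2276999) = 76.8383 deg
(Earth-central angle = 90 - nadir - el = 9.3617 deg)

76.8383 degrees


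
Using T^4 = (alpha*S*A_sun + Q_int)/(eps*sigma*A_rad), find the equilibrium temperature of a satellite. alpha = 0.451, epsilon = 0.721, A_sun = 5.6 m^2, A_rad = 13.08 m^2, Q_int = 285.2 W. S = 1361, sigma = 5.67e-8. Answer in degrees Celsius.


Numerator = alpha*S*A_sun + Q_int = 0.451*1361*5.6 + 285.2 = 3722.5416 W
Denominator = eps*sigma*A_rad = 0.721*5.67e-8*13.08 = 5.3471956e-07 W/K^4
T^4 = 6.961671e+09 K^4
T = 288.8540 K = 15.7040 C

15.7040 degrees Celsius


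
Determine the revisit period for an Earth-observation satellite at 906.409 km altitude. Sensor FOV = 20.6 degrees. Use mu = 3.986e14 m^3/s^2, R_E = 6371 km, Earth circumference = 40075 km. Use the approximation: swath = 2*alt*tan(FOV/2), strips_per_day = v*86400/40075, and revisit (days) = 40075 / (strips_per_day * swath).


swath = 2*906.409*tan(0.1797689) = 329.4449 km
v = sqrt(mu/r) = 7400.8271 m/s = 7.4008 km/s
strips/day = v*86400/40075 = 7.4008*86400/40075 = 15.9559
coverage/day = strips * swath = 15.9559 * 329.4449 = 5256.5792 km
revisit = 40075 / 5256.5792 = 7.6238 days

7.6238 days


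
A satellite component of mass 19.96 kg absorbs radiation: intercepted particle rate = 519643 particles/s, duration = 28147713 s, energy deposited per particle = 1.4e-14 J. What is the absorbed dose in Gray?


Total energy deposited = rate * time * E_per
  = 519643 * 28147713 * 1.4e-14 = 0.2047747 J
Dose = E_total / mass = 0.2047747 / 19.96
Dose = 0.01025925 Gy

0.0103 Gy


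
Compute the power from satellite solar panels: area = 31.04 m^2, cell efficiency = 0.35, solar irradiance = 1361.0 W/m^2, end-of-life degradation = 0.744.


P = area * eta * S * degradation
P = 31.04 * 0.35 * 1361.0 * 0.744
P = 11000.7126 W

11000.7126 W


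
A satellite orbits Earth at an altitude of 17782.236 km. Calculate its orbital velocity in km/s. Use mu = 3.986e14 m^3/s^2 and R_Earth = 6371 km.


r = R_E + alt = 6371.0 + 17782.236 = 24153.2360 km = 2.4153236e+07 m
v = sqrt(mu/r) = sqrt(3.986e14 / 2.4153236e+07) = 4062.3841 m/s = 4.0624 km/s

4.0624 km/s


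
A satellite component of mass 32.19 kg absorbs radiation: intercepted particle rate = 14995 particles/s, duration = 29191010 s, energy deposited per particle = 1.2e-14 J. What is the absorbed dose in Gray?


Total energy deposited = rate * time * E_per
  = 14995 * 29191010 * 1.2e-14 = 0.00525263 J
Dose = E_total / mass = 0.00525263 / 32.19
Dose = 1.6317584e-04 Gy

1.6318e-04 Gy


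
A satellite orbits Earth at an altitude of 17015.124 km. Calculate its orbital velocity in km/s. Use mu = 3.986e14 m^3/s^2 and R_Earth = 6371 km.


r = R_E + alt = 6371.0 + 17015.124 = 23386.1240 km = 2.3386124e+07 m
v = sqrt(mu/r) = sqrt(3.986e14 / 2.3386124e+07) = 4128.4737 m/s = 4.1285 km/s

4.1285 km/s


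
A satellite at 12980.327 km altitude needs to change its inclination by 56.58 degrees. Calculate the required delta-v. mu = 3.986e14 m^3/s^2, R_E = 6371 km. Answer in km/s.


r = 19351.3270 km = 1.9351327e+07 m
V = sqrt(mu/r) = 4538.5097 m/s
di = 56.58 deg = 0.9875073 rad
dV = 2*V*sin(di/2) = 2*4538.5097*sin(0.4937536)
dV = 4301.9130 m/s = 4.3019 km/s

4.3019 km/s


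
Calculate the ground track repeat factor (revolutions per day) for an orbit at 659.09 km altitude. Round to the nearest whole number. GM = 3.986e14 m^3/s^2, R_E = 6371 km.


r = 7.03009e+06 m
T = 2*pi*sqrt(r^3/mu) = 5866.1417 s = 97.7690 min
revs/day = 1440 / 97.7690 = 14.7286
Rounded: 15 revolutions per day

15 revolutions per day


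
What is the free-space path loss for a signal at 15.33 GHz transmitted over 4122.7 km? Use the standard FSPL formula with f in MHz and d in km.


f = 15.33 GHz = 15330.0000 MHz
d = 4122.7 km
FSPL = 32.44 + 20*log10(15330.0000) + 20*log10(4122.7)
FSPL = 32.44 + 83.7108 + 72.3036
FSPL = 188.4545 dB

188.4545 dB


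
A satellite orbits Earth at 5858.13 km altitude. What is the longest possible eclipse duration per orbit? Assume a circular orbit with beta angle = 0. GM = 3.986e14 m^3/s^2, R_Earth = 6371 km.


r = 12229.1300 km
T = 224.3124 min
Eclipse fraction = arcsin(R_E/r)/pi = arcsin(6371.0000/12229.1300)/pi
= arcsin(0.5209692)/pi = 0.1744294
Eclipse duration = 0.1744294 * 224.3124 = 39.1267 min

39.1267 minutes


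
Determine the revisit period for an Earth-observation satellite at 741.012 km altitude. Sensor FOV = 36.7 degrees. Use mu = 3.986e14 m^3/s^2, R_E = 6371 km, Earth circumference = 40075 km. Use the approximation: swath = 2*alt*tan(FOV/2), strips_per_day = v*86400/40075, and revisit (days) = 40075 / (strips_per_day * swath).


swath = 2*741.012*tan(0.3202679) = 491.5678 km
v = sqrt(mu/r) = 7486.3893 m/s = 7.4864 km/s
strips/day = v*86400/40075 = 7.4864*86400/40075 = 16.1403
coverage/day = strips * swath = 16.1403 * 491.5678 = 7934.0696 km
revisit = 40075 / 7934.0696 = 5.0510 days

5.0510 days


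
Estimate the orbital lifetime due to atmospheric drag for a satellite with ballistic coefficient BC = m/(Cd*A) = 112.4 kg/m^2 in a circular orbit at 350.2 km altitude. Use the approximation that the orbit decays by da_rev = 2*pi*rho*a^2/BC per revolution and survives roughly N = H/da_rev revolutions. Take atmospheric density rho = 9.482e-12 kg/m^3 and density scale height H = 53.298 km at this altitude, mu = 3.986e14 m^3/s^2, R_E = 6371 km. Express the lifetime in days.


a = R_E + alt = 6721.2000 km = 6.7212e+06 m
da_rev = 2*pi*rho*a^2/BC = 2*pi*9.482e-12*(6.7212e+06)^2/112.4 = 23.944576 m per revolution
N = H/da_rev = 53298.0000 m / 23.944576 m = 2225.8904 revolutions
P = 2*pi*sqrt(a^3/mu) = 5483.7980 s
lifetime = N*P = 2225.8904 * 5483.7980 = 1.2206333e+07 s = 141.2770 days

141.2770 days


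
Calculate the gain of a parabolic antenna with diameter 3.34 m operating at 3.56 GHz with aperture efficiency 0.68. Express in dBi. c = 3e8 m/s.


lambda = c/f = 3e8 / 3.56e+09 = 0.08426966 m
G = eta*(pi*D/lambda)^2 = 0.68*(pi*3.34/0.08426966)^2
G = 10542.8755 (linear)
G = 10*log10(10542.8755) = 40.2296 dBi

40.2296 dBi


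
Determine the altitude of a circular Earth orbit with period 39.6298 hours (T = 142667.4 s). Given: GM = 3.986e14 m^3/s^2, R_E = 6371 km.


T = 142667.4 s
r = (mu*T^2/(4*pi^2))^(1/3) = (3.986e14 * 142667.4^2 / (4*pi^2))^(1/3)
r = 5.9012274e+07 m = 59012.2740 km
alt = r - R_E = 59012.2740 - 6371 = 52641.2740 km

52641.2740 km


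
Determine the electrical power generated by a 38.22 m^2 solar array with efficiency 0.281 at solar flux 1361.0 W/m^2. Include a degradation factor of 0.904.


P = area * eta * S * degradation
P = 38.22 * 0.281 * 1361.0 * 0.904
P = 13213.6731 W

13213.6731 W


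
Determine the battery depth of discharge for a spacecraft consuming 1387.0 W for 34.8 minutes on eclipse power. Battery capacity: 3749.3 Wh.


E_used = P * t / 60 = 1387.0 * 34.8 / 60 = 804.4600 Wh
DOD = E_used / E_total * 100 = 804.4600 / 3749.3 * 100
DOD = 21.4563 %

21.4563 %


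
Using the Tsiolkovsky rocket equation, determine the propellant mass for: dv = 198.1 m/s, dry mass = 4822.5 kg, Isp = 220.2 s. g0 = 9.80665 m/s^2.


ve = Isp * g0 = 220.2 * 9.80665 = 2159.424330 m/s
mass ratio = exp(dv/ve) = exp(198.1/2159.424330) = 1.09607697
m_prop = m_dry * (mr - 1) = 4822.5 * (1.09607697 - 1)
m_prop = 463.3312 kg

463.3312 kg


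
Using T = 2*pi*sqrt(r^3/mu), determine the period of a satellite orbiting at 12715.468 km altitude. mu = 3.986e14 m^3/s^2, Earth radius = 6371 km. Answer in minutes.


r = 19086.4680 km = 1.9086468e+07 m
T = 2*pi*sqrt(r^3/mu) = 2*pi*sqrt(6.9530717e+21 / 3.986e14)
T = 26242.1597 s = 437.3693 min

437.3693 minutes


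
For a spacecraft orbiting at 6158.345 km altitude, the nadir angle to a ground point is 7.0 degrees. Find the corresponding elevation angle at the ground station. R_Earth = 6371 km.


r = R_E + alt = 12529.3450 km
Law of sines in the satellite / Earth-center / ground-point triangle:
  sin(nadir)/R_E = sin(90 + el)/r  =>  cos(el) = (r/R_E)*sin(nadir)
cos(el) = (12529.3450 / 6371.0000) * sin(7.0 deg) = 0.2396709
el = arccos(0.2396709) = 76.1329 deg
(Earth-central angle = 90 - nadir - el = 6.8671 deg)

76.1329 degrees


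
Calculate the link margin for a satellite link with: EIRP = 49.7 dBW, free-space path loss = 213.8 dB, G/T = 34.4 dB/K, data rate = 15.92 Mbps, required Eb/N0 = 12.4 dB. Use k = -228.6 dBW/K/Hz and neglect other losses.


C/N0 = EIRP - FSPL + G/T - k = 49.7 - 213.8 + 34.4 - (-228.6)
C/N0 = 98.9000 dB-Hz
R_b = 15.92 Mbps = 1.592e+07 bps -> 10*log10(R_b) = 72.0194 dB-Hz
Eb/N0 = C/N0 - 10*log10(R_b) = 98.9000 - 72.0194 = 26.8806 dB
Margin = Eb/N0 - Eb/N0_req = 26.8806 - 12.4 = 14.4806 dB (link closes)

14.4806 dB


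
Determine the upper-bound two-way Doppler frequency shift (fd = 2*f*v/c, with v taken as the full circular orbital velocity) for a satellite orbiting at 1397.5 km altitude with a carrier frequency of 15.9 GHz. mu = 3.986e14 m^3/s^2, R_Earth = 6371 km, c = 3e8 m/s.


r = 7.7685e+06 m
v = sqrt(mu/r) = 7163.0843 m/s (worst-case radial velocity)
f = 15.9 GHz = 1.59e+10 Hz
fd = 2*f*v/c = 2*1.59e+10*7163.0843/3.0e+08
fd = 759286.9356 Hz

759286.9356 Hz


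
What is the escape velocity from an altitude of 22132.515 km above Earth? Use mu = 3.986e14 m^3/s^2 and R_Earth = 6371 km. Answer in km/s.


r = 6371.0 + 22132.515 = 28503.5150 km = 2.8503515e+07 m
v_esc = sqrt(2*mu/r) = sqrt(2*3.986e14 / 2.8503515e+07)
v_esc = 5288.5235 m/s = 5.2885 km/s

5.2885 km/s


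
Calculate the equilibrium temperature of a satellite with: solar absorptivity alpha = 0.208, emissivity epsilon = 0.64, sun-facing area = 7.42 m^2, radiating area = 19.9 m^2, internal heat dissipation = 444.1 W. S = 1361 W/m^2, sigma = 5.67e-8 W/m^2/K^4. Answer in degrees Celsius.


Numerator = alpha*S*A_sun + Q_int = 0.208*1361*7.42 + 444.1 = 2544.6130 W
Denominator = eps*sigma*A_rad = 0.64*5.67e-8*19.9 = 7.221312e-07 W/K^4
T^4 = 3.5237544e+09 K^4
T = 243.6416 K = -29.5084 C

-29.5084 degrees Celsius


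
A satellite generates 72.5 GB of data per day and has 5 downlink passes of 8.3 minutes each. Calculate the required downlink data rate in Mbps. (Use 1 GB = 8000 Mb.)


total contact time = 5 * 8.3 * 60 = 2490.0000 s
data = 72.5 GB = 580000.0000 Mb
rate = 580000.0000 / 2490.0000 = 232.9317 Mbps

232.9317 Mbps
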